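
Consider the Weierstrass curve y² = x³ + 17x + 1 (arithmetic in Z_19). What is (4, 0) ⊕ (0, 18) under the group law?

(2, 10)

(4, 0) + (0, 18). λ = (18 - 0)/(0 - 4) ≡ 18/15 mod 19. 15⁻¹ ≡ 14 (mod 19), so λ ≡ 5.
  x = λ² - 4 - 0 = 25 - 4 ≡ 2; y = λ·(4 - 2) - 0 ≡ 10. → (2, 10)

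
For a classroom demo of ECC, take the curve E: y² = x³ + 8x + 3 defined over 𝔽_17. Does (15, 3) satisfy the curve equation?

no

y² = 3² ≡ 9; x³ + 8x + 3 = 3498 ≡ 13 (mod 17). 9 ≠ 13.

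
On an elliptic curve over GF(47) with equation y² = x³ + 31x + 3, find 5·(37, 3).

Write G = (37, 3).
Double-and-add on 5 = (101)₂. Start with G = (37, 3) for the leading 1-bit.
double: tangent at (37, 3): λ = (3·37² + 31)/(2·3) ≡ 2/6. 6⁻¹ ≡ 8 (mod 47), so λ ≡ 2·8 ≡ 16.
  x = λ² - 37 - 37 = 256 - 74 ≡ 41; y = λ·(37 - 41) - 3 ≡ 27. → (41, 27)
double: tangent at (41, 27): λ = (3·41² + 31)/(2·27) ≡ 45/7. 7⁻¹ ≡ 27 (mod 47) since 7·27 = 189 ≡ 1, so λ ≡ 45·27 ≡ 40.
  x = λ² - 41 - 41 = 1600 - 82 ≡ 14; y = λ·(41 - 14) - 27 ≡ 19. → (14, 19)
add G: (14, 19) + (37, 3). λ = (3 - 19)/(37 - 14) ≡ 31/23 mod 47. 23⁻¹ ≡ 45 (mod 47), so λ ≡ 32.
  x = λ² - 14 - 37 = 1024 - 51 ≡ 33; y = λ·(14 - 33) - 19 ≡ 31. → (33, 31)

(33, 31)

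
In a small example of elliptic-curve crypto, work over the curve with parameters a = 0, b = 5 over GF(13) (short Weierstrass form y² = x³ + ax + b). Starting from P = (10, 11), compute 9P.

Repeated addition: build up to 9P.
2P: tangent at (10, 11): λ = (3·10² + 0)/(2·11) ≡ 1/9. 9⁻¹ ≡ 3 (mod 13) since 9·3 = 27 ≡ 1, so λ ≡ 1·3 ≡ 3.
  x = λ² - 10 - 10 = 9 - 20 ≡ 2; y = λ·(10 - 2) - 11 ≡ 0. → (2, 0)
3P: (2, 0) + (10, 11). λ = (11 - 0)/(10 - 2) ≡ 11/8 mod 13. 8⁻¹ ≡ 5 (mod 13), so λ ≡ 3.
  x = λ² - 2 - 10 = 9 - 12 ≡ 10; y = λ·(2 - 10) - 0 ≡ 2. → (10, 2)
4P: (10, 2) + (10, 11): same x and y₁ ≡ -y₂, so the sum is ∞.
5P: ∞ + (10, 11) = (10, 11) (identity).
6P: tangent at (10, 11): λ = (3·10² + 0)/(2·11) ≡ 1/9. 9⁻¹ ≡ 3 (mod 13), so λ ≡ 1·3 ≡ 3.
  x = λ² - 10 - 10 = 9 - 20 ≡ 2; y = λ·(10 - 2) - 11 ≡ 0. → (2, 0)
7P: (2, 0) + (10, 11). λ = (11 - 0)/(10 - 2) ≡ 11/8 mod 13. 8⁻¹ ≡ 5 (mod 13), so λ ≡ 3.
  x = λ² - 2 - 10 = 9 - 12 ≡ 10; y = λ·(2 - 10) - 0 ≡ 2. → (10, 2)
8P: (10, 2) + (10, 11): same x and y₁ ≡ -y₂, so the sum is ∞.
9P: ∞ + (10, 11) = (10, 11) (identity).

(10, 11)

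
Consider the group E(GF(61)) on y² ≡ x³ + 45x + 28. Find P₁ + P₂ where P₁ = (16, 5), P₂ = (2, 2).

(16, 5) + (2, 2). λ = (2 - 5)/(2 - 16) ≡ 58/47 mod 61. 47⁻¹ ≡ 13 (mod 61), so λ ≡ 22.
  x = λ² - 16 - 2 = 484 - 18 ≡ 39; y = λ·(16 - 39) - 5 ≡ 38. → (39, 38)

(39, 38)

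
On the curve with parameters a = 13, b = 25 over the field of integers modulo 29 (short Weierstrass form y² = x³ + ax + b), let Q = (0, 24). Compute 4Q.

Repeated addition: build up to 4Q.
2Q: tangent at (0, 24): λ = (3·0² + 13)/(2·24) ≡ 13/19. 19⁻¹ ≡ 26 (mod 29) since 19·26 = 494 ≡ 1, so λ ≡ 13·26 ≡ 19.
  x = λ² - 0 - 0 = 361 - 0 ≡ 13; y = λ·(0 - 13) - 24 ≡ 19. → (13, 19)
3Q: (13, 19) + (0, 24). λ = (24 - 19)/(0 - 13) ≡ 5/16 mod 29. 16⁻¹ ≡ 20 (mod 29), so λ ≡ 13.
  x = λ² - 13 - 0 = 169 - 13 ≡ 11; y = λ·(13 - 11) - 19 ≡ 7. → (11, 7)
4Q: (11, 7) + (0, 24). λ = (24 - 7)/(0 - 11) ≡ 17/18 mod 29. 18⁻¹ ≡ 21 (mod 29), so λ ≡ 9.
  x = λ² - 11 - 0 = 81 - 11 ≡ 12; y = λ·(11 - 12) - 7 ≡ 13. → (12, 13)

(12, 13)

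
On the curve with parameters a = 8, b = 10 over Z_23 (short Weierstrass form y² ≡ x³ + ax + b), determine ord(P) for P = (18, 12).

7

2P: tangent at (18, 12): λ = (3·18² + 8)/(2·12) ≡ 14/1. 1⁻¹ ≡ 1 (mod 23), so λ ≡ 14·1 ≡ 14.
  x = λ² - 18 - 18 = 196 - 36 ≡ 22; y = λ·(18 - 22) - 12 ≡ 1. → (22, 1)
3P: (22, 1) + (18, 12). λ = (12 - 1)/(18 - 22) ≡ 11/19 mod 23. 19⁻¹ ≡ 17 (mod 23), so λ ≡ 3.
  x = λ² - 22 - 18 = 9 - 40 ≡ 15; y = λ·(22 - 15) - 1 ≡ 20. → (15, 20)
4P: (15, 20) + (18, 12). λ = (12 - 20)/(18 - 15) ≡ 15/3 mod 23. 3⁻¹ ≡ 8 (mod 23) since 3·8 = 24 ≡ 1, so λ ≡ 5.
  x = λ² - 15 - 18 = 25 - 33 ≡ 15; y = λ·(15 - 15) - 20 ≡ 3. → (15, 3)
5P: (15, 3) + (18, 12). λ = (12 - 3)/(18 - 15) ≡ 9/3 mod 23. 3⁻¹ ≡ 8 (mod 23), so λ ≡ 3.
  x = λ² - 15 - 18 = 9 - 33 ≡ 22; y = λ·(15 - 22) - 3 ≡ 22. → (22, 22)
6P: (22, 22) + (18, 12). λ = (12 - 22)/(18 - 22) ≡ 13/19 mod 23. 19⁻¹ ≡ 17 (mod 23), so λ ≡ 14.
  x = λ² - 22 - 18 = 196 - 40 ≡ 18; y = λ·(22 - 18) - 22 ≡ 11. → (18, 11)
7P: (18, 11) + (18, 12): same x and y₁ ≡ -y₂, so the sum is the point at infinity.
7P = the point at infinity, so the order is 7.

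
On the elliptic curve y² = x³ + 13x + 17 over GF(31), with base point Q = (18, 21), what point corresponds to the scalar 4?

O

Repeated addition: build up to 4Q.
2Q: tangent at (18, 21): λ = (3·18² + 13)/(2·21) ≡ 24/11. 11⁻¹ ≡ 17 (mod 31) since 11·17 = 187 ≡ 1, so λ ≡ 24·17 ≡ 5.
  x = λ² - 18 - 18 = 25 - 36 ≡ 20; y = λ·(18 - 20) - 21 ≡ 0. → (20, 0)
3Q: (20, 0) + (18, 21). λ = (21 - 0)/(18 - 20) ≡ 21/29 mod 31. 29⁻¹ ≡ 15 (mod 31), so λ ≡ 5.
  x = λ² - 20 - 18 = 25 - 38 ≡ 18; y = λ·(20 - 18) - 0 ≡ 10. → (18, 10)
4Q: (18, 10) + (18, 21): same x and y₁ ≡ -y₂, so the sum is O.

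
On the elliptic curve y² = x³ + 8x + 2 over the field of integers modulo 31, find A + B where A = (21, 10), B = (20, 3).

(8, 19)

(21, 10) + (20, 3). λ = (3 - 10)/(20 - 21) ≡ 24/30 mod 31. 30⁻¹ ≡ 30 (mod 31) since 30·30 = 900 ≡ 1, so λ ≡ 7.
  x = λ² - 21 - 20 = 49 - 41 ≡ 8; y = λ·(21 - 8) - 10 ≡ 19. → (8, 19)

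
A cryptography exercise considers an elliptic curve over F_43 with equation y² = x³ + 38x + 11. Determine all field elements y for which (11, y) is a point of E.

x³ + 38x + 11 = 1760 ≡ 40 (mod 43).
Square roots of 40 mod 43: 13 and 30 (since 13² = 169 ≡ 40).

13, 30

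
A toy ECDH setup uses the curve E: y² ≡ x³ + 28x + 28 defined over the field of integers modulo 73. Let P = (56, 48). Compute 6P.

(69, 12)

Double-and-add on 6 = (110)₂. Start with P = (56, 48) for the leading 1-bit.
double: tangent at (56, 48): λ = (3·56² + 28)/(2·48) ≡ 19/23. 23⁻¹ ≡ 54 (mod 73), so λ ≡ 19·54 ≡ 4.
  x = λ² - 56 - 56 = 16 - 112 ≡ 50; y = λ·(56 - 50) - 48 ≡ 49. → (50, 49)
add P: (50, 49) + (56, 48). λ = (48 - 49)/(56 - 50) ≡ 72/6 mod 73. 6⁻¹ ≡ 61 (mod 73) since 6·61 = 366 ≡ 1, so λ ≡ 12.
  x = λ² - 50 - 56 = 144 - 106 ≡ 38; y = λ·(50 - 38) - 49 ≡ 22. → (38, 22)
double: tangent at (38, 22): λ = (3·38² + 28)/(2·22) ≡ 53/44. 44⁻¹ ≡ 5 (mod 73) since 44·5 = 220 ≡ 1, so λ ≡ 53·5 ≡ 46.
  x = λ² - 38 - 38 = 2116 - 76 ≡ 69; y = λ·(38 - 69) - 22 ≡ 12. → (69, 12)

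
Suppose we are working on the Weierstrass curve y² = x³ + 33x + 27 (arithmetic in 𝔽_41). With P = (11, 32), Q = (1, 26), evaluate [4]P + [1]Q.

First 4P:
Repeated addition: build up to 4P.
2P: tangent at (11, 32): λ = (3·11² + 33)/(2·32) ≡ 27/23. 23⁻¹ ≡ 25 (mod 41) since 23·25 = 575 ≡ 1, so λ ≡ 27·25 ≡ 19.
  x = λ² - 11 - 11 = 361 - 22 ≡ 11; y = λ·(11 - 11) - 32 ≡ 9. → (11, 9)
3P: (11, 9) + (11, 32): same x and y₁ ≡ -y₂, so the sum is O.
4P: O + (11, 32) = (11, 32) (identity).
4P = (11, 32).
Finally 4P + Q:
(11, 32) + (1, 26). λ = (26 - 32)/(1 - 11) ≡ 35/31 mod 41. 31⁻¹ ≡ 4 (mod 41), so λ ≡ 17.
  x = λ² - 11 - 1 = 289 - 12 ≡ 31; y = λ·(11 - 31) - 32 ≡ 38. → (31, 38)

(31, 38)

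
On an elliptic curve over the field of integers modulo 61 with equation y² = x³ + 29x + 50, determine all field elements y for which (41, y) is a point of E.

x³ + 29x + 50 = 70160 ≡ 10 (mod 61).
10 is a non-residue mod 61; no y exists.

none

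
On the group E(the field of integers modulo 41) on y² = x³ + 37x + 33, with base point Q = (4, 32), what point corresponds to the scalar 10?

(6, 15)

Double-and-add on 10 = (1010)₂. Start with Q = (4, 32) for the leading 1-bit.
double: tangent at (4, 32): λ = (3·4² + 37)/(2·32) ≡ 3/23. 23⁻¹ ≡ 25 (mod 41) since 23·25 = 575 ≡ 1, so λ ≡ 3·25 ≡ 34.
  x = λ² - 4 - 4 = 1156 - 8 ≡ 0; y = λ·(4 - 0) - 32 ≡ 22. → (0, 22)
double: tangent at (0, 22): λ = (3·0² + 37)/(2·22) ≡ 37/3. 3⁻¹ ≡ 14 (mod 41), so λ ≡ 37·14 ≡ 26.
  x = λ² - 0 - 0 = 676 - 0 ≡ 20; y = λ·(0 - 20) - 22 ≡ 32. → (20, 32)
add Q: (20, 32) + (4, 32). λ = (32 - 32)/(4 - 20) ≡ 0/25 mod 41. 25⁻¹ ≡ 23 (mod 41), so λ ≡ 0.
  x = λ² - 20 - 4 = 0 - 24 ≡ 17; y = λ·(20 - 17) - 32 ≡ 9. → (17, 9)
double: tangent at (17, 9): λ = (3·17² + 37)/(2·9) ≡ 2/18. 18⁻¹ ≡ 16 (mod 41), so λ ≡ 2·16 ≡ 32.
  x = λ² - 17 - 17 = 1024 - 34 ≡ 6; y = λ·(17 - 6) - 9 ≡ 15. → (6, 15)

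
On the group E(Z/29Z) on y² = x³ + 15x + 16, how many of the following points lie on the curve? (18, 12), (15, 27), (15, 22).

(18, 12): 12² ≡ 28, rhs ≡ 28 → on.
(15, 27): 27² ≡ 4, rhs ≡ 20 → off.
(15, 22): 22² ≡ 20, rhs ≡ 20 → on.

2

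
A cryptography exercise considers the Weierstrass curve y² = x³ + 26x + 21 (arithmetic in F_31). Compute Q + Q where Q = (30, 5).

tangent at (30, 5): λ = (3·30² + 26)/(2·5) ≡ 29/10. 10⁻¹ ≡ 28 (mod 31) since 10·28 = 280 ≡ 1, so λ ≡ 29·28 ≡ 6.
  x = λ² - 30 - 30 = 36 - 60 ≡ 7; y = λ·(30 - 7) - 5 ≡ 9. → (7, 9)

(7, 9)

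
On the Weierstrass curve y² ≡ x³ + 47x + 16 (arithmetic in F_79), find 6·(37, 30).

Write Q = (37, 30).
Double-and-add on 6 = (110)₂. Start with Q = (37, 30) for the leading 1-bit.
double: tangent at (37, 30): λ = (3·37² + 47)/(2·30) ≡ 46/60. 60⁻¹ ≡ 54 (mod 79) since 60·54 = 3240 ≡ 1, so λ ≡ 46·54 ≡ 35.
  x = λ² - 37 - 37 = 1225 - 74 ≡ 45; y = λ·(37 - 45) - 30 ≡ 6. → (45, 6)
add Q: (45, 6) + (37, 30). λ = (30 - 6)/(37 - 45) ≡ 24/71 mod 79. 71⁻¹ ≡ 69 (mod 79), so λ ≡ 76.
  x = λ² - 45 - 37 = 5776 - 82 ≡ 6; y = λ·(45 - 6) - 6 ≡ 35. → (6, 35)
double: tangent at (6, 35): λ = (3·6² + 47)/(2·35) ≡ 76/70. 70⁻¹ ≡ 35 (mod 79), so λ ≡ 76·35 ≡ 53.
  x = λ² - 6 - 6 = 2809 - 12 ≡ 32; y = λ·(6 - 32) - 35 ≡ 9. → (32, 9)

(32, 9)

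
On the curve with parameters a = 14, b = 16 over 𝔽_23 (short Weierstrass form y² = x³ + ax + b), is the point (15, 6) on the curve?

y² = 6² ≡ 13; x³ + 14x + 16 = 3601 ≡ 13 (mod 23). 13 = 13.

yes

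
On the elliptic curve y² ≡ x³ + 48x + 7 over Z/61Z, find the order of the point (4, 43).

2P: tangent at (4, 43): λ = (3·4² + 48)/(2·43) ≡ 35/25. 25⁻¹ ≡ 22 (mod 61) since 25·22 = 550 ≡ 1, so λ ≡ 35·22 ≡ 38.
  x = λ² - 4 - 4 = 1444 - 8 ≡ 33; y = λ·(4 - 33) - 43 ≡ 14. → (33, 14)
3P: (33, 14) + (4, 43). λ = (43 - 14)/(4 - 33) ≡ 29/32 mod 61. 32⁻¹ ≡ 21 (mod 61), so λ ≡ 60.
  x = λ² - 33 - 4 = 3600 - 37 ≡ 25; y = λ·(33 - 25) - 14 ≡ 39. → (25, 39)
4P: (25, 39) + (4, 43). λ = (43 - 39)/(4 - 25) ≡ 4/40 mod 61. 40⁻¹ ≡ 29 (mod 61), so λ ≡ 55.
  x = λ² - 25 - 4 = 3025 - 29 ≡ 7; y = λ·(25 - 7) - 39 ≡ 36. → (7, 36)
5P: (7, 36) + (4, 43). λ = (43 - 36)/(4 - 7) ≡ 7/58 mod 61. 58⁻¹ ≡ 20 (mod 61), so λ ≡ 18.
  x = λ² - 7 - 4 = 324 - 11 ≡ 8; y = λ·(7 - 8) - 36 ≡ 7. → (8, 7)
6P: (8, 7) + (4, 43). λ = (43 - 7)/(4 - 8) ≡ 36/57 mod 61. 57⁻¹ ≡ 15 (mod 61) since 57·15 = 855 ≡ 1, so λ ≡ 52.
  x = λ² - 8 - 4 = 2704 - 12 ≡ 8; y = λ·(8 - 8) - 7 ≡ 54. → (8, 54)
7P: (8, 54) + (4, 43). λ = (43 - 54)/(4 - 8) ≡ 50/57 mod 61. 57⁻¹ ≡ 15 (mod 61), so λ ≡ 18.
  x = λ² - 8 - 4 = 324 - 12 ≡ 7; y = λ·(8 - 7) - 54 ≡ 25. → (7, 25)
8P: (7, 25) + (4, 43). λ = (43 - 25)/(4 - 7) ≡ 18/58 mod 61. 58⁻¹ ≡ 20 (mod 61) since 58·20 = 1160 ≡ 1, so λ ≡ 55.
  x = λ² - 7 - 4 = 3025 - 11 ≡ 25; y = λ·(7 - 25) - 25 ≡ 22. → (25, 22)
9P: (25, 22) + (4, 43). λ = (43 - 22)/(4 - 25) ≡ 21/40 mod 61. 40⁻¹ ≡ 29 (mod 61) since 40·29 = 1160 ≡ 1, so λ ≡ 60.
  x = λ² - 25 - 4 = 3600 - 29 ≡ 33; y = λ·(25 - 33) - 22 ≡ 47. → (33, 47)
10P: (33, 47) + (4, 43). λ = (43 - 47)/(4 - 33) ≡ 57/32 mod 61. 32⁻¹ ≡ 21 (mod 61) since 32·21 = 672 ≡ 1, so λ ≡ 38.
  x = λ² - 33 - 4 = 1444 - 37 ≡ 4; y = λ·(33 - 4) - 47 ≡ 18. → (4, 18)
11P: (4, 18) + (4, 43): same x and y₁ ≡ -y₂, so the sum is the point at infinity.
11P = the point at infinity, so the order is 11.

11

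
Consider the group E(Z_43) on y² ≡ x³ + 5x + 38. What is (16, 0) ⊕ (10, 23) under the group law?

(16, 0) + (10, 23). λ = (23 - 0)/(10 - 16) ≡ 23/37 mod 43. 37⁻¹ ≡ 7 (mod 43), so λ ≡ 32.
  x = λ² - 16 - 10 = 1024 - 26 ≡ 9; y = λ·(16 - 9) - 0 ≡ 9. → (9, 9)

(9, 9)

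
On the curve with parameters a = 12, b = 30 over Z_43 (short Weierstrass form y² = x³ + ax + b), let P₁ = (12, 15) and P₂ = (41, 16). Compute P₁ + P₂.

(42, 24)

(12, 15) + (41, 16). λ = (16 - 15)/(41 - 12) ≡ 1/29 mod 43. 29⁻¹ ≡ 3 (mod 43), so λ ≡ 3.
  x = λ² - 12 - 41 = 9 - 53 ≡ 42; y = λ·(12 - 42) - 15 ≡ 24. → (42, 24)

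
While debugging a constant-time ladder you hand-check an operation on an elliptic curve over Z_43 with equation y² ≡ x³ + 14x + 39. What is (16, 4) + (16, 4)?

tangent at (16, 4): λ = (3·16² + 14)/(2·4) ≡ 8/8. 8⁻¹ ≡ 27 (mod 43) since 8·27 = 216 ≡ 1, so λ ≡ 8·27 ≡ 1.
  x = λ² - 16 - 16 = 1 - 32 ≡ 12; y = λ·(16 - 12) - 4 ≡ 0. → (12, 0)

(12, 0)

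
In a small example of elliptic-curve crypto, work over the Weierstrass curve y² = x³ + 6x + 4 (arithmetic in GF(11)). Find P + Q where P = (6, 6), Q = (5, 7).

(1, 0)

(6, 6) + (5, 7). λ = (7 - 6)/(5 - 6) ≡ 1/10 mod 11. 10⁻¹ ≡ 10 (mod 11), so λ ≡ 10.
  x = λ² - 6 - 5 = 100 - 11 ≡ 1; y = λ·(6 - 1) - 6 ≡ 0. → (1, 0)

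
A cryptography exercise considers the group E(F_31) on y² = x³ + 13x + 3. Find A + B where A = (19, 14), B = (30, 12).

(22, 26)

(19, 14) + (30, 12). λ = (12 - 14)/(30 - 19) ≡ 29/11 mod 31. 11⁻¹ ≡ 17 (mod 31), so λ ≡ 28.
  x = λ² - 19 - 30 = 784 - 49 ≡ 22; y = λ·(19 - 22) - 14 ≡ 26. → (22, 26)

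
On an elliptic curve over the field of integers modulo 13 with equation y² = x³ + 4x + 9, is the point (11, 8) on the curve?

y² = 8² ≡ 12; x³ + 4x + 9 = 1384 ≡ 6 (mod 13). 12 ≠ 6.

no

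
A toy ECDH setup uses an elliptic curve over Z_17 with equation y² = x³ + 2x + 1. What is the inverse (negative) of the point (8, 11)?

(8, 6)

-(8, 11) = (8, -11 mod 17) = (8, 6).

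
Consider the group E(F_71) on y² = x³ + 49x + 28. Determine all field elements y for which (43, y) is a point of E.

none

x³ + 49x + 28 = 81642 ≡ 63 (mod 71).
63 is a non-residue mod 71; no y exists.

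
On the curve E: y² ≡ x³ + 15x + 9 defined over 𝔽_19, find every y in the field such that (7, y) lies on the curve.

x³ + 15x + 9 = 457 ≡ 1 (mod 19).
Square roots of 1 mod 19: 1 and 18 (since 1² = 1 ≡ 1).

1, 18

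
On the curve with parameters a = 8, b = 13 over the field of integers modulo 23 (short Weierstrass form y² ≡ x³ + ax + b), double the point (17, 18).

(15, 14)

tangent at (17, 18): λ = (3·17² + 8)/(2·18) ≡ 1/13. 13⁻¹ ≡ 16 (mod 23), so λ ≡ 1·16 ≡ 16.
  x = λ² - 17 - 17 = 256 - 34 ≡ 15; y = λ·(17 - 15) - 18 ≡ 14. → (15, 14)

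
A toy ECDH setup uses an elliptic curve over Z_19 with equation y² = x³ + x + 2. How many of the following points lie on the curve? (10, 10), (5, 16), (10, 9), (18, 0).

3

(10, 10): 10² ≡ 5, rhs ≡ 5 → on.
(5, 16): 16² ≡ 9, rhs ≡ 18 → off.
(10, 9): 9² ≡ 5, rhs ≡ 5 → on.
(18, 0): 0² ≡ 0, rhs ≡ 0 → on.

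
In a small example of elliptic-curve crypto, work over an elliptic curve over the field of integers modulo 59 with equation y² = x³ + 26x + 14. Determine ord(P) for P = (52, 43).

2P: tangent at (52, 43): λ = (3·52² + 26)/(2·43) ≡ 55/27. 27⁻¹ ≡ 35 (mod 59), so λ ≡ 55·35 ≡ 37.
  x = λ² - 52 - 52 = 1369 - 104 ≡ 26; y = λ·(52 - 26) - 43 ≡ 34. → (26, 34)
3P: (26, 34) + (52, 43). λ = (43 - 34)/(52 - 26) ≡ 9/26 mod 59. 26⁻¹ ≡ 25 (mod 59) since 26·25 = 650 ≡ 1, so λ ≡ 48.
  x = λ² - 26 - 52 = 2304 - 78 ≡ 43; y = λ·(26 - 43) - 34 ≡ 35. → (43, 35)
4P: (43, 35) + (52, 43). λ = (43 - 35)/(52 - 43) ≡ 8/9 mod 59. 9⁻¹ ≡ 46 (mod 59), so λ ≡ 14.
  x = λ² - 43 - 52 = 196 - 95 ≡ 42; y = λ·(43 - 42) - 35 ≡ 38. → (42, 38)
5P: (42, 38) + (52, 43). λ = (43 - 38)/(52 - 42) ≡ 5/10 mod 59. 10⁻¹ ≡ 6 (mod 59) since 10·6 = 60 ≡ 1, so λ ≡ 30.
  x = λ² - 42 - 52 = 900 - 94 ≡ 39; y = λ·(42 - 39) - 38 ≡ 52. → (39, 52)
6P: (39, 52) + (52, 43). λ = (43 - 52)/(52 - 39) ≡ 50/13 mod 59. 13⁻¹ ≡ 50 (mod 59), so λ ≡ 22.
  x = λ² - 39 - 52 = 484 - 91 ≡ 39; y = λ·(39 - 39) - 52 ≡ 7. → (39, 7)
7P: (39, 7) + (52, 43). λ = (43 - 7)/(52 - 39) ≡ 36/13 mod 59. 13⁻¹ ≡ 50 (mod 59), so λ ≡ 30.
  x = λ² - 39 - 52 = 900 - 91 ≡ 42; y = λ·(39 - 42) - 7 ≡ 21. → (42, 21)
8P: (42, 21) + (52, 43). λ = (43 - 21)/(52 - 42) ≡ 22/10 mod 59. 10⁻¹ ≡ 6 (mod 59), so λ ≡ 14.
  x = λ² - 42 - 52 = 196 - 94 ≡ 43; y = λ·(42 - 43) - 21 ≡ 24. → (43, 24)
9P: (43, 24) + (52, 43). λ = (43 - 24)/(52 - 43) ≡ 19/9 mod 59. 9⁻¹ ≡ 46 (mod 59), so λ ≡ 48.
  x = λ² - 43 - 52 = 2304 - 95 ≡ 26; y = λ·(43 - 26) - 24 ≡ 25. → (26, 25)
10P: (26, 25) + (52, 43). λ = (43 - 25)/(52 - 26) ≡ 18/26 mod 59. 26⁻¹ ≡ 25 (mod 59) since 26·25 = 650 ≡ 1, so λ ≡ 37.
  x = λ² - 26 - 52 = 1369 - 78 ≡ 52; y = λ·(26 - 52) - 25 ≡ 16. → (52, 16)
11P: (52, 16) + (52, 43): same x and y₁ ≡ -y₂, so the sum is 𝒪.
11P = 𝒪, so the order is 11.

11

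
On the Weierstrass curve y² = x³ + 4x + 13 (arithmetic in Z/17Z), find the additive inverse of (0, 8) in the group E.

-(0, 8) = (0, -8 mod 17) = (0, 9).

(0, 9)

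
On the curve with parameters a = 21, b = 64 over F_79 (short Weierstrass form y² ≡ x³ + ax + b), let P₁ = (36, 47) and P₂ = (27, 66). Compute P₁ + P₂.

(36, 47) + (27, 66). λ = (66 - 47)/(27 - 36) ≡ 19/70 mod 79. 70⁻¹ ≡ 35 (mod 79) since 70·35 = 2450 ≡ 1, so λ ≡ 33.
  x = λ² - 36 - 27 = 1089 - 63 ≡ 78; y = λ·(36 - 78) - 47 ≡ 68. → (78, 68)

(78, 68)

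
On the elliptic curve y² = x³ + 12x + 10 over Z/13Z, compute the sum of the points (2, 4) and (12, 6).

(11, 2)

(2, 4) + (12, 6). λ = (6 - 4)/(12 - 2) ≡ 2/10 mod 13. 10⁻¹ ≡ 4 (mod 13), so λ ≡ 8.
  x = λ² - 2 - 12 = 64 - 14 ≡ 11; y = λ·(2 - 11) - 4 ≡ 2. → (11, 2)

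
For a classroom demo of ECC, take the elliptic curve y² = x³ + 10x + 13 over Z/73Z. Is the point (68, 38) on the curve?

yes

y² = 38² ≡ 57; x³ + 10x + 13 = 315125 ≡ 57 (mod 73). 57 = 57.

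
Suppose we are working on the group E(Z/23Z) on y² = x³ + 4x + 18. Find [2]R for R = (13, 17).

(5, 18)

tangent at (13, 17): λ = (3·13² + 4)/(2·17) ≡ 5/11. 11⁻¹ ≡ 21 (mod 23) since 11·21 = 231 ≡ 1, so λ ≡ 5·21 ≡ 13.
  x = λ² - 13 - 13 = 169 - 26 ≡ 5; y = λ·(13 - 5) - 17 ≡ 18. → (5, 18)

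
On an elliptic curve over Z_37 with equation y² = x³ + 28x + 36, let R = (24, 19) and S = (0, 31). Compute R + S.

(4, 8)

(24, 19) + (0, 31). λ = (31 - 19)/(0 - 24) ≡ 12/13 mod 37. 13⁻¹ ≡ 20 (mod 37), so λ ≡ 18.
  x = λ² - 24 - 0 = 324 - 24 ≡ 4; y = λ·(24 - 4) - 19 ≡ 8. → (4, 8)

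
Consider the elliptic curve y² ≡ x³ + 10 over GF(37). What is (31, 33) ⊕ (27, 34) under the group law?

(31, 33) + (27, 34). λ = (34 - 33)/(27 - 31) ≡ 1/33 mod 37. 33⁻¹ ≡ 9 (mod 37) since 33·9 = 297 ≡ 1, so λ ≡ 9.
  x = λ² - 31 - 27 = 81 - 58 ≡ 23; y = λ·(31 - 23) - 33 ≡ 2. → (23, 2)

(23, 2)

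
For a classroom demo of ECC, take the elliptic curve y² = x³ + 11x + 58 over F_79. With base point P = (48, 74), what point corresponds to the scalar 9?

Repeated addition: build up to 9P.
2P: tangent at (48, 74): λ = (3·48² + 11)/(2·74) ≡ 50/69. 69⁻¹ ≡ 71 (mod 79) since 69·71 = 4899 ≡ 1, so λ ≡ 50·71 ≡ 74.
  x = λ² - 48 - 48 = 5476 - 96 ≡ 8; y = λ·(48 - 8) - 74 ≡ 42. → (8, 42)
3P: (8, 42) + (48, 74). λ = (74 - 42)/(48 - 8) ≡ 32/40 mod 79. 40⁻¹ ≡ 2 (mod 79), so λ ≡ 64.
  x = λ² - 8 - 48 = 4096 - 56 ≡ 11; y = λ·(8 - 11) - 42 ≡ 3. → (11, 3)
4P: (11, 3) + (48, 74). λ = (74 - 3)/(48 - 11) ≡ 71/37 mod 79. 37⁻¹ ≡ 47 (mod 79), so λ ≡ 19.
  x = λ² - 11 - 48 = 361 - 59 ≡ 65; y = λ·(11 - 65) - 3 ≡ 77. → (65, 77)
5P: (65, 77) + (48, 74). λ = (74 - 77)/(48 - 65) ≡ 76/62 mod 79. 62⁻¹ ≡ 65 (mod 79), so λ ≡ 42.
  x = λ² - 65 - 48 = 1764 - 113 ≡ 71; y = λ·(65 - 71) - 77 ≡ 66. → (71, 66)
6P: (71, 66) + (48, 74). λ = (74 - 66)/(48 - 71) ≡ 8/56 mod 79. 56⁻¹ ≡ 24 (mod 79), so λ ≡ 34.
  x = λ² - 71 - 48 = 1156 - 119 ≡ 10; y = λ·(71 - 10) - 66 ≡ 33. → (10, 33)
7P: (10, 33) + (48, 74). λ = (74 - 33)/(48 - 10) ≡ 41/38 mod 79. 38⁻¹ ≡ 52 (mod 79), so λ ≡ 78.
  x = λ² - 10 - 48 = 6084 - 58 ≡ 22; y = λ·(10 - 22) - 33 ≡ 58. → (22, 58)
8P: (22, 58) + (48, 74). λ = (74 - 58)/(48 - 22) ≡ 16/26 mod 79. 26⁻¹ ≡ 76 (mod 79), so λ ≡ 31.
  x = λ² - 22 - 48 = 961 - 70 ≡ 22; y = λ·(22 - 22) - 58 ≡ 21. → (22, 21)
9P: (22, 21) + (48, 74). λ = (74 - 21)/(48 - 22) ≡ 53/26 mod 79. 26⁻¹ ≡ 76 (mod 79), so λ ≡ 78.
  x = λ² - 22 - 48 = 6084 - 70 ≡ 10; y = λ·(22 - 10) - 21 ≡ 46. → (10, 46)

(10, 46)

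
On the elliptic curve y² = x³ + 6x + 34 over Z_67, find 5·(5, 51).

(31, 14)

Write Q = (5, 51).
Repeated addition: build up to 5Q.
2Q: tangent at (5, 51): λ = (3·5² + 6)/(2·51) ≡ 14/35. 35⁻¹ ≡ 23 (mod 67) since 35·23 = 805 ≡ 1, so λ ≡ 14·23 ≡ 54.
  x = λ² - 5 - 5 = 2916 - 10 ≡ 25; y = λ·(5 - 25) - 51 ≡ 8. → (25, 8)
3Q: (25, 8) + (5, 51). λ = (51 - 8)/(5 - 25) ≡ 43/47 mod 67. 47⁻¹ ≡ 10 (mod 67), so λ ≡ 28.
  x = λ² - 25 - 5 = 784 - 30 ≡ 17; y = λ·(25 - 17) - 8 ≡ 15. → (17, 15)
4Q: (17, 15) + (5, 51). λ = (51 - 15)/(5 - 17) ≡ 36/55 mod 67. 55⁻¹ ≡ 39 (mod 67), so λ ≡ 64.
  x = λ² - 17 - 5 = 4096 - 22 ≡ 54; y = λ·(17 - 54) - 15 ≡ 29. → (54, 29)
5Q: (54, 29) + (5, 51). λ = (51 - 29)/(5 - 54) ≡ 22/18 mod 67. 18⁻¹ ≡ 41 (mod 67) since 18·41 = 738 ≡ 1, so λ ≡ 31.
  x = λ² - 54 - 5 = 961 - 59 ≡ 31; y = λ·(54 - 31) - 29 ≡ 14. → (31, 14)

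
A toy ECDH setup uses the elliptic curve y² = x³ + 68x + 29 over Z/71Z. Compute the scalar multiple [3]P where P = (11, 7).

Repeated addition: build up to 3P.
2P: tangent at (11, 7): λ = (3·11² + 68)/(2·7) ≡ 5/14. 14⁻¹ ≡ 66 (mod 71), so λ ≡ 5·66 ≡ 46.
  x = λ² - 11 - 11 = 2116 - 22 ≡ 35; y = λ·(11 - 35) - 7 ≡ 25. → (35, 25)
3P: (35, 25) + (11, 7). λ = (7 - 25)/(11 - 35) ≡ 53/47 mod 71. 47⁻¹ ≡ 68 (mod 71), so λ ≡ 54.
  x = λ² - 35 - 11 = 2916 - 46 ≡ 30; y = λ·(35 - 30) - 25 ≡ 32. → (30, 32)

(30, 32)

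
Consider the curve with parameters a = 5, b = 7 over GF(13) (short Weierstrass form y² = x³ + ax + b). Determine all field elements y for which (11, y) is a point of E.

x³ + 5x + 7 = 1393 ≡ 2 (mod 13).
2 is a non-residue mod 13; no y exists.

none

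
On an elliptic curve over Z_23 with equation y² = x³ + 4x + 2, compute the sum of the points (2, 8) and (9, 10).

(2, 8) + (9, 10). λ = (10 - 8)/(9 - 2) ≡ 2/7 mod 23. 7⁻¹ ≡ 10 (mod 23) since 7·10 = 70 ≡ 1, so λ ≡ 20.
  x = λ² - 2 - 9 = 400 - 11 ≡ 21; y = λ·(2 - 21) - 8 ≡ 3. → (21, 3)

(21, 3)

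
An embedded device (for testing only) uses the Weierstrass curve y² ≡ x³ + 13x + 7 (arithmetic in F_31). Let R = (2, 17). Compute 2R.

tangent at (2, 17): λ = (3·2² + 13)/(2·17) ≡ 25/3. 3⁻¹ ≡ 21 (mod 31), so λ ≡ 25·21 ≡ 29.
  x = λ² - 2 - 2 = 841 - 4 ≡ 0; y = λ·(2 - 0) - 17 ≡ 10. → (0, 10)

(0, 10)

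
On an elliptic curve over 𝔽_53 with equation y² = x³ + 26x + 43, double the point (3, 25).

tangent at (3, 25): λ = (3·3² + 26)/(2·25) ≡ 0/50. 50⁻¹ ≡ 35 (mod 53) since 50·35 = 1750 ≡ 1, so λ ≡ 0·35 ≡ 0.
  x = λ² - 3 - 3 = 0 - 6 ≡ 47; y = λ·(3 - 47) - 25 ≡ 28. → (47, 28)

(47, 28)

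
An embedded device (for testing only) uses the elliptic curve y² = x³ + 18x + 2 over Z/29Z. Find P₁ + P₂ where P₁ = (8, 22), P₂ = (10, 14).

(27, 25)

(8, 22) + (10, 14). λ = (14 - 22)/(10 - 8) ≡ 21/2 mod 29. 2⁻¹ ≡ 15 (mod 29), so λ ≡ 25.
  x = λ² - 8 - 10 = 625 - 18 ≡ 27; y = λ·(8 - 27) - 22 ≡ 25. → (27, 25)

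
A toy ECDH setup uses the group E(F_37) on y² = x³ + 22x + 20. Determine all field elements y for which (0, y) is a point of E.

none

x³ + 22x + 20 = 20 ≡ 20 (mod 37).
20 is a non-residue mod 37; no y exists.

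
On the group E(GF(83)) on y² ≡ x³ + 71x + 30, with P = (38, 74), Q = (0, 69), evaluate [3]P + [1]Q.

First 3P:
Repeated addition: build up to 3P.
2P: tangent at (38, 74): λ = (3·38² + 71)/(2·74) ≡ 4/65. 65⁻¹ ≡ 23 (mod 83), so λ ≡ 4·23 ≡ 9.
  x = λ² - 38 - 38 = 81 - 76 ≡ 5; y = λ·(38 - 5) - 74 ≡ 57. → (5, 57)
3P: (5, 57) + (38, 74). λ = (74 - 57)/(38 - 5) ≡ 17/33 mod 83. 33⁻¹ ≡ 78 (mod 83), so λ ≡ 81.
  x = λ² - 5 - 38 = 6561 - 43 ≡ 44; y = λ·(5 - 44) - 57 ≡ 21. → (44, 21)
3P = (44, 21).
Finally 3P + Q:
(44, 21) + (0, 69). λ = (69 - 21)/(0 - 44) ≡ 48/39 mod 83. 39⁻¹ ≡ 66 (mod 83), so λ ≡ 14.
  x = λ² - 44 - 0 = 196 - 44 ≡ 69; y = λ·(44 - 69) - 21 ≡ 44. → (69, 44)

(69, 44)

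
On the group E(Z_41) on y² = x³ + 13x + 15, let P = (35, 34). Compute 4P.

(25, 37)

Double-and-add on 4 = (100)₂. Start with P = (35, 34) for the leading 1-bit.
double: tangent at (35, 34): λ = (3·35² + 13)/(2·34) ≡ 39/27. 27⁻¹ ≡ 38 (mod 41), so λ ≡ 39·38 ≡ 6.
  x = λ² - 35 - 35 = 36 - 70 ≡ 7; y = λ·(35 - 7) - 34 ≡ 11. → (7, 11)
double: tangent at (7, 11): λ = (3·7² + 13)/(2·11) ≡ 37/22. 22⁻¹ ≡ 28 (mod 41), so λ ≡ 37·28 ≡ 11.
  x = λ² - 7 - 7 = 121 - 14 ≡ 25; y = λ·(7 - 25) - 11 ≡ 37. → (25, 37)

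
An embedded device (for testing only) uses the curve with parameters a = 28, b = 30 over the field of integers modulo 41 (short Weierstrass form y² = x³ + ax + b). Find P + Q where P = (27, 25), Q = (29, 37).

(27, 25) + (29, 37). λ = (37 - 25)/(29 - 27) ≡ 12/2 mod 41. 2⁻¹ ≡ 21 (mod 41) since 2·21 = 42 ≡ 1, so λ ≡ 6.
  x = λ² - 27 - 29 = 36 - 56 ≡ 21; y = λ·(27 - 21) - 25 ≡ 11. → (21, 11)

(21, 11)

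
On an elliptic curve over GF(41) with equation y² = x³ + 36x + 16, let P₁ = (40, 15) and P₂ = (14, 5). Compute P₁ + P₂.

(40, 15) + (14, 5). λ = (5 - 15)/(14 - 40) ≡ 31/15 mod 41. 15⁻¹ ≡ 11 (mod 41), so λ ≡ 13.
  x = λ² - 40 - 14 = 169 - 54 ≡ 33; y = λ·(40 - 33) - 15 ≡ 35. → (33, 35)

(33, 35)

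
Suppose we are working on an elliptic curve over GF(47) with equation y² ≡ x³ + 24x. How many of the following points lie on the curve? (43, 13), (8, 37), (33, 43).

1

(43, 13): 13² ≡ 28, rhs ≡ 28 → on.
(8, 37): 37² ≡ 6, rhs ≡ 46 → off.
(33, 43): 43² ≡ 16, rhs ≡ 22 → off.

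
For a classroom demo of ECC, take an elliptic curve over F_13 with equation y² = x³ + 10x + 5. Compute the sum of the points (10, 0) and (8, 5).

(10, 0) + (8, 5). λ = (5 - 0)/(8 - 10) ≡ 5/11 mod 13. 11⁻¹ ≡ 6 (mod 13), so λ ≡ 4.
  x = λ² - 10 - 8 = 16 - 18 ≡ 11; y = λ·(10 - 11) - 0 ≡ 9. → (11, 9)

(11, 9)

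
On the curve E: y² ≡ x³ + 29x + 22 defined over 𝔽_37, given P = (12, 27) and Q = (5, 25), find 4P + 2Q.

(15, 13)

First 4P:
Repeated addition: build up to 4P.
2P: tangent at (12, 27): λ = (3·12² + 29)/(2·27) ≡ 17/17. 17⁻¹ ≡ 24 (mod 37), so λ ≡ 17·24 ≡ 1.
  x = λ² - 12 - 12 = 1 - 24 ≡ 14; y = λ·(12 - 14) - 27 ≡ 8. → (14, 8)
3P: (14, 8) + (12, 27). λ = (27 - 8)/(12 - 14) ≡ 19/35 mod 37. 35⁻¹ ≡ 18 (mod 37), so λ ≡ 9.
  x = λ² - 14 - 12 = 81 - 26 ≡ 18; y = λ·(14 - 18) - 8 ≡ 30. → (18, 30)
4P: (18, 30) + (12, 27). λ = (27 - 30)/(12 - 18) ≡ 34/31 mod 37. 31⁻¹ ≡ 6 (mod 37) since 31·6 = 186 ≡ 1, so λ ≡ 19.
  x = λ² - 18 - 12 = 361 - 30 ≡ 35; y = λ·(18 - 35) - 30 ≡ 17. → (35, 17)
4P = (35, 17).
Next 2Q:
Repeated addition: build up to 2Q.
2Q: tangent at (5, 25): λ = (3·5² + 29)/(2·25) ≡ 30/13. 13⁻¹ ≡ 20 (mod 37) since 13·20 = 260 ≡ 1, so λ ≡ 30·20 ≡ 8.
  x = λ² - 5 - 5 = 64 - 10 ≡ 17; y = λ·(5 - 17) - 25 ≡ 27. → (17, 27)
2Q = (17, 27).
Finally 4P + 2Q:
(35, 17) + (17, 27). λ = (27 - 17)/(17 - 35) ≡ 10/19 mod 37. 19⁻¹ ≡ 2 (mod 37), so λ ≡ 20.
  x = λ² - 35 - 17 = 400 - 52 ≡ 15; y = λ·(35 - 15) - 17 ≡ 13. → (15, 13)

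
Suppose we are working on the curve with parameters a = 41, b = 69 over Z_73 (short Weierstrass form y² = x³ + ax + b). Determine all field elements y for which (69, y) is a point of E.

none

x³ + 41x + 69 = 331407 ≡ 60 (mod 73).
60 is a non-residue mod 73; no y exists.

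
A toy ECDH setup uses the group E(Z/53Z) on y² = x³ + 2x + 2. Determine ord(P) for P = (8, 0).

2P: (8, 0) + (8, 0): same x and y₁ ≡ -y₂, so the sum is 𝒪.
2P = 𝒪, so the order is 2.

2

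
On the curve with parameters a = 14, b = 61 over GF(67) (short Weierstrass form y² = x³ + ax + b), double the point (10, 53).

(35, 12)

tangent at (10, 53): λ = (3·10² + 14)/(2·53) ≡ 46/39. 39⁻¹ ≡ 55 (mod 67), so λ ≡ 46·55 ≡ 51.
  x = λ² - 10 - 10 = 2601 - 20 ≡ 35; y = λ·(10 - 35) - 53 ≡ 12. → (35, 12)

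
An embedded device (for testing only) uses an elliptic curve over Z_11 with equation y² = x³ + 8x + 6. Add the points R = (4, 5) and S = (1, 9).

(9, 9)

(4, 5) + (1, 9). λ = (9 - 5)/(1 - 4) ≡ 4/8 mod 11. 8⁻¹ ≡ 7 (mod 11) since 8·7 = 56 ≡ 1, so λ ≡ 6.
  x = λ² - 4 - 1 = 36 - 5 ≡ 9; y = λ·(4 - 9) - 5 ≡ 9. → (9, 9)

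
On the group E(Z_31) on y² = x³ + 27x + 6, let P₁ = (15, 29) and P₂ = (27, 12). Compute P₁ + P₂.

(5, 24)

(15, 29) + (27, 12). λ = (12 - 29)/(27 - 15) ≡ 14/12 mod 31. 12⁻¹ ≡ 13 (mod 31) since 12·13 = 156 ≡ 1, so λ ≡ 27.
  x = λ² - 15 - 27 = 729 - 42 ≡ 5; y = λ·(15 - 5) - 29 ≡ 24. → (5, 24)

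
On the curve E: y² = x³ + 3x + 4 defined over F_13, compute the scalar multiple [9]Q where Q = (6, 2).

Repeated addition: build up to 9Q.
2Q: tangent at (6, 2): λ = (3·6² + 3)/(2·2) ≡ 7/4. 4⁻¹ ≡ 10 (mod 13), so λ ≡ 7·10 ≡ 5.
  x = λ² - 6 - 6 = 25 - 12 ≡ 0; y = λ·(6 - 0) - 2 ≡ 2. → (0, 2)
3Q: (0, 2) + (6, 2). λ = (2 - 2)/(6 - 0) ≡ 0/6 mod 13. 6⁻¹ ≡ 11 (mod 13), so λ ≡ 0.
  x = λ² - 0 - 6 = 0 - 6 ≡ 7; y = λ·(0 - 7) - 2 ≡ 11. → (7, 11)
4Q: (7, 11) + (6, 2). λ = (2 - 11)/(6 - 7) ≡ 4/12 mod 13. 12⁻¹ ≡ 12 (mod 13), so λ ≡ 9.
  x = λ² - 7 - 6 = 81 - 13 ≡ 3; y = λ·(7 - 3) - 11 ≡ 12. → (3, 12)
5Q: (3, 12) + (6, 2). λ = (2 - 12)/(6 - 3) ≡ 3/3 mod 13. 3⁻¹ ≡ 9 (mod 13), so λ ≡ 1.
  x = λ² - 3 - 6 = 1 - 9 ≡ 5; y = λ·(3 - 5) - 12 ≡ 12. → (5, 12)
6Q: (5, 12) + (6, 2). λ = (2 - 12)/(6 - 5) ≡ 3/1 mod 13. 1⁻¹ ≡ 1 (mod 13) since 1·1 = 1 ≡ 1, so λ ≡ 3.
  x = λ² - 5 - 6 = 9 - 11 ≡ 11; y = λ·(5 - 11) - 12 ≡ 9. → (11, 9)
7Q: (11, 9) + (6, 2). λ = (2 - 9)/(6 - 11) ≡ 6/8 mod 13. 8⁻¹ ≡ 5 (mod 13) since 8·5 = 40 ≡ 1, so λ ≡ 4.
  x = λ² - 11 - 6 = 16 - 17 ≡ 12; y = λ·(11 - 12) - 9 ≡ 0. → (12, 0)
8Q: (12, 0) + (6, 2). λ = (2 - 0)/(6 - 12) ≡ 2/7 mod 13. 7⁻¹ ≡ 2 (mod 13), so λ ≡ 4.
  x = λ² - 12 - 6 = 16 - 18 ≡ 11; y = λ·(12 - 11) - 0 ≡ 4. → (11, 4)
9Q: (11, 4) + (6, 2). λ = (2 - 4)/(6 - 11) ≡ 11/8 mod 13. 8⁻¹ ≡ 5 (mod 13), so λ ≡ 3.
  x = λ² - 11 - 6 = 9 - 17 ≡ 5; y = λ·(11 - 5) - 4 ≡ 1. → (5, 1)

(5, 1)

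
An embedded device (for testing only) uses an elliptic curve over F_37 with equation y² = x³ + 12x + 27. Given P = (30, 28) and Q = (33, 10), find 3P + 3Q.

(10, 0)

First 3P:
Repeated addition: build up to 3P.
2P: tangent at (30, 28): λ = (3·30² + 12)/(2·28) ≡ 11/19. 19⁻¹ ≡ 2 (mod 37), so λ ≡ 11·2 ≡ 22.
  x = λ² - 30 - 30 = 484 - 60 ≡ 17; y = λ·(30 - 17) - 28 ≡ 36. → (17, 36)
3P: (17, 36) + (30, 28). λ = (28 - 36)/(30 - 17) ≡ 29/13 mod 37. 13⁻¹ ≡ 20 (mod 37) since 13·20 = 260 ≡ 1, so λ ≡ 25.
  x = λ² - 17 - 30 = 625 - 47 ≡ 23; y = λ·(17 - 23) - 36 ≡ 36. → (23, 36)
3P = (23, 36).
Next 3Q:
Repeated addition: build up to 3Q.
2Q: tangent at (33, 10): λ = (3·33² + 12)/(2·10) ≡ 23/20. 20⁻¹ ≡ 13 (mod 37), so λ ≡ 23·13 ≡ 3.
  x = λ² - 33 - 33 = 9 - 66 ≡ 17; y = λ·(33 - 17) - 10 ≡ 1. → (17, 1)
3Q: (17, 1) + (33, 10). λ = (10 - 1)/(33 - 17) ≡ 9/16 mod 37. 16⁻¹ ≡ 7 (mod 37), so λ ≡ 26.
  x = λ² - 17 - 33 = 676 - 50 ≡ 34; y = λ·(17 - 34) - 1 ≡ 1. → (34, 1)
3Q = (34, 1).
Finally 3P + 3Q:
(23, 36) + (34, 1). λ = (1 - 36)/(34 - 23) ≡ 2/11 mod 37. 11⁻¹ ≡ 27 (mod 37), so λ ≡ 17.
  x = λ² - 23 - 34 = 289 - 57 ≡ 10; y = λ·(23 - 10) - 36 ≡ 0. → (10, 0)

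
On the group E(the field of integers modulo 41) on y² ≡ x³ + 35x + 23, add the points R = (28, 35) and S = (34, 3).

(12, 30)

(28, 35) + (34, 3). λ = (3 - 35)/(34 - 28) ≡ 9/6 mod 41. 6⁻¹ ≡ 7 (mod 41) since 6·7 = 42 ≡ 1, so λ ≡ 22.
  x = λ² - 28 - 34 = 484 - 62 ≡ 12; y = λ·(28 - 12) - 35 ≡ 30. → (12, 30)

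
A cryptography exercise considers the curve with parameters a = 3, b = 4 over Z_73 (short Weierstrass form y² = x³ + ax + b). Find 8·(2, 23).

Write Q = (2, 23).
Repeated addition: build up to 8Q.
2Q: tangent at (2, 23): λ = (3·2² + 3)/(2·23) ≡ 15/46. 46⁻¹ ≡ 27 (mod 73) since 46·27 = 1242 ≡ 1, so λ ≡ 15·27 ≡ 40.
  x = λ² - 2 - 2 = 1600 - 4 ≡ 63; y = λ·(2 - 63) - 23 ≡ 19. → (63, 19)
3Q: (63, 19) + (2, 23). λ = (23 - 19)/(2 - 63) ≡ 4/12 mod 73. 12⁻¹ ≡ 67 (mod 73) since 12·67 = 804 ≡ 1, so λ ≡ 49.
  x = λ² - 63 - 2 = 2401 - 65 ≡ 0; y = λ·(63 - 0) - 19 ≡ 2. → (0, 2)
4Q: (0, 2) + (2, 23). λ = (23 - 2)/(2 - 0) ≡ 21/2 mod 73. 2⁻¹ ≡ 37 (mod 73), so λ ≡ 47.
  x = λ² - 0 - 2 = 2209 - 2 ≡ 17; y = λ·(0 - 17) - 2 ≡ 2. → (17, 2)
5Q: (17, 2) + (2, 23). λ = (23 - 2)/(2 - 17) ≡ 21/58 mod 73. 58⁻¹ ≡ 34 (mod 73), so λ ≡ 57.
  x = λ² - 17 - 2 = 3249 - 19 ≡ 18; y = λ·(17 - 18) - 2 ≡ 14. → (18, 14)
6Q: (18, 14) + (2, 23). λ = (23 - 14)/(2 - 18) ≡ 9/57 mod 73. 57⁻¹ ≡ 41 (mod 73), so λ ≡ 4.
  x = λ² - 18 - 2 = 16 - 20 ≡ 69; y = λ·(18 - 69) - 14 ≡ 1. → (69, 1)
7Q: (69, 1) + (2, 23). λ = (23 - 1)/(2 - 69) ≡ 22/6 mod 73. 6⁻¹ ≡ 61 (mod 73), so λ ≡ 28.
  x = λ² - 69 - 2 = 784 - 71 ≡ 56; y = λ·(69 - 56) - 1 ≡ 71. → (56, 71)
8Q: (56, 71) + (2, 23). λ = (23 - 71)/(2 - 56) ≡ 25/19 mod 73. 19⁻¹ ≡ 50 (mod 73), so λ ≡ 9.
  x = λ² - 56 - 2 = 81 - 58 ≡ 23; y = λ·(56 - 23) - 71 ≡ 7. → (23, 7)

(23, 7)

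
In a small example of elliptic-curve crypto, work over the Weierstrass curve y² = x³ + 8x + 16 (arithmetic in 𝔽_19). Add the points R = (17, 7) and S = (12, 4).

(17, 7) + (12, 4). λ = (4 - 7)/(12 - 17) ≡ 16/14 mod 19. 14⁻¹ ≡ 15 (mod 19) since 14·15 = 210 ≡ 1, so λ ≡ 12.
  x = λ² - 17 - 12 = 144 - 29 ≡ 1; y = λ·(17 - 1) - 7 ≡ 14. → (1, 14)

(1, 14)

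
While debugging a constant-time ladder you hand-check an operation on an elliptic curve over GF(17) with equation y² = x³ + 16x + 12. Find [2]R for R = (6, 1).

(7, 5)

tangent at (6, 1): λ = (3·6² + 16)/(2·1) ≡ 5/2. 2⁻¹ ≡ 9 (mod 17), so λ ≡ 5·9 ≡ 11.
  x = λ² - 6 - 6 = 121 - 12 ≡ 7; y = λ·(6 - 7) - 1 ≡ 5. → (7, 5)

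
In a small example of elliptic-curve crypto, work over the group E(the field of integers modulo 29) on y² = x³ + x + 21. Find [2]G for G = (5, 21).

tangent at (5, 21): λ = (3·5² + 1)/(2·21) ≡ 18/13. 13⁻¹ ≡ 9 (mod 29), so λ ≡ 18·9 ≡ 17.
  x = λ² - 5 - 5 = 289 - 10 ≡ 18; y = λ·(5 - 18) - 21 ≡ 19. → (18, 19)

(18, 19)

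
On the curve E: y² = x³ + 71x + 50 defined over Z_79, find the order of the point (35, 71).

2P: tangent at (35, 71): λ = (3·35² + 71)/(2·71) ≡ 33/63. 63⁻¹ ≡ 74 (mod 79), so λ ≡ 33·74 ≡ 72.
  x = λ² - 35 - 35 = 5184 - 70 ≡ 58; y = λ·(35 - 58) - 71 ≡ 11. → (58, 11)
3P: (58, 11) + (35, 71). λ = (71 - 11)/(35 - 58) ≡ 60/56 mod 79. 56⁻¹ ≡ 24 (mod 79) since 56·24 = 1344 ≡ 1, so λ ≡ 18.
  x = λ² - 58 - 35 = 324 - 93 ≡ 73; y = λ·(58 - 73) - 11 ≡ 35. → (73, 35)
4P: (73, 35) + (35, 71). λ = (71 - 35)/(35 - 73) ≡ 36/41 mod 79. 41⁻¹ ≡ 27 (mod 79), so λ ≡ 24.
  x = λ² - 73 - 35 = 576 - 108 ≡ 73; y = λ·(73 - 73) - 35 ≡ 44. → (73, 44)
5P: (73, 44) + (35, 71). λ = (71 - 44)/(35 - 73) ≡ 27/41 mod 79. 41⁻¹ ≡ 27 (mod 79) since 41·27 = 1107 ≡ 1, so λ ≡ 18.
  x = λ² - 73 - 35 = 324 - 108 ≡ 58; y = λ·(73 - 58) - 44 ≡ 68. → (58, 68)
6P: (58, 68) + (35, 71). λ = (71 - 68)/(35 - 58) ≡ 3/56 mod 79. 56⁻¹ ≡ 24 (mod 79), so λ ≡ 72.
  x = λ² - 58 - 35 = 5184 - 93 ≡ 35; y = λ·(58 - 35) - 68 ≡ 8. → (35, 8)
7P: (35, 8) + (35, 71): same x and y₁ ≡ -y₂, so the sum is O.
7P = O, so the order is 7.

7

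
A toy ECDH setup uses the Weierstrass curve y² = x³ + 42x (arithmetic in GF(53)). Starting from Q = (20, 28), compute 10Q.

Double-and-add on 10 = (1010)₂. Start with Q = (20, 28) for the leading 1-bit.
double: tangent at (20, 28): λ = (3·20² + 42)/(2·28) ≡ 23/3. 3⁻¹ ≡ 18 (mod 53), so λ ≡ 23·18 ≡ 43.
  x = λ² - 20 - 20 = 1849 - 40 ≡ 7; y = λ·(20 - 7) - 28 ≡ 1. → (7, 1)
double: tangent at (7, 1): λ = (3·7² + 42)/(2·1) ≡ 30/2. 2⁻¹ ≡ 27 (mod 53), so λ ≡ 30·27 ≡ 15.
  x = λ² - 7 - 7 = 225 - 14 ≡ 52; y = λ·(7 - 52) - 1 ≡ 13. → (52, 13)
add Q: (52, 13) + (20, 28). λ = (28 - 13)/(20 - 52) ≡ 15/21 mod 53. 21⁻¹ ≡ 48 (mod 53), so λ ≡ 31.
  x = λ² - 52 - 20 = 961 - 72 ≡ 41; y = λ·(52 - 41) - 13 ≡ 10. → (41, 10)
double: tangent at (41, 10): λ = (3·41² + 42)/(2·10) ≡ 50/20. 20⁻¹ ≡ 8 (mod 53), so λ ≡ 50·8 ≡ 29.
  x = λ² - 41 - 41 = 841 - 82 ≡ 17; y = λ·(41 - 17) - 10 ≡ 50. → (17, 50)

(17, 50)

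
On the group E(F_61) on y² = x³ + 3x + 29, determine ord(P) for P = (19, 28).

2P: tangent at (19, 28): λ = (3·19² + 3)/(2·28) ≡ 49/56. 56⁻¹ ≡ 12 (mod 61) since 56·12 = 672 ≡ 1, so λ ≡ 49·12 ≡ 39.
  x = λ² - 19 - 19 = 1521 - 38 ≡ 19; y = λ·(19 - 19) - 28 ≡ 33. → (19, 33)
3P: (19, 33) + (19, 28): same x and y₁ ≡ -y₂, so the sum is ∞.
3P = ∞, so the order is 3.

3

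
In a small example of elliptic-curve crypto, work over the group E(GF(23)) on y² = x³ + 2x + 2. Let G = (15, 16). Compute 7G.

(12, 11)

Repeated addition: build up to 7G.
2G: tangent at (15, 16): λ = (3·15² + 2)/(2·16) ≡ 10/9. 9⁻¹ ≡ 18 (mod 23) since 9·18 = 162 ≡ 1, so λ ≡ 10·18 ≡ 19.
  x = λ² - 15 - 15 = 361 - 30 ≡ 9; y = λ·(15 - 9) - 16 ≡ 6. → (9, 6)
3G: (9, 6) + (15, 16). λ = (16 - 6)/(15 - 9) ≡ 10/6 mod 23. 6⁻¹ ≡ 4 (mod 23), so λ ≡ 17.
  x = λ² - 9 - 15 = 289 - 24 ≡ 12; y = λ·(9 - 12) - 6 ≡ 12. → (12, 12)
4G: (12, 12) + (15, 16). λ = (16 - 12)/(15 - 12) ≡ 4/3 mod 23. 3⁻¹ ≡ 8 (mod 23) since 3·8 = 24 ≡ 1, so λ ≡ 9.
  x = λ² - 12 - 15 = 81 - 27 ≡ 8; y = λ·(12 - 8) - 12 ≡ 1. → (8, 1)
5G: (8, 1) + (15, 16). λ = (16 - 1)/(15 - 8) ≡ 15/7 mod 23. 7⁻¹ ≡ 10 (mod 23), so λ ≡ 12.
  x = λ² - 8 - 15 = 144 - 23 ≡ 6; y = λ·(8 - 6) - 1 ≡ 0. → (6, 0)
6G: (6, 0) + (15, 16). λ = (16 - 0)/(15 - 6) ≡ 16/9 mod 23. 9⁻¹ ≡ 18 (mod 23) since 9·18 = 162 ≡ 1, so λ ≡ 12.
  x = λ² - 6 - 15 = 144 - 21 ≡ 8; y = λ·(6 - 8) - 0 ≡ 22. → (8, 22)
7G: (8, 22) + (15, 16). λ = (16 - 22)/(15 - 8) ≡ 17/7 mod 23. 7⁻¹ ≡ 10 (mod 23), so λ ≡ 9.
  x = λ² - 8 - 15 = 81 - 23 ≡ 12; y = λ·(8 - 12) - 22 ≡ 11. → (12, 11)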